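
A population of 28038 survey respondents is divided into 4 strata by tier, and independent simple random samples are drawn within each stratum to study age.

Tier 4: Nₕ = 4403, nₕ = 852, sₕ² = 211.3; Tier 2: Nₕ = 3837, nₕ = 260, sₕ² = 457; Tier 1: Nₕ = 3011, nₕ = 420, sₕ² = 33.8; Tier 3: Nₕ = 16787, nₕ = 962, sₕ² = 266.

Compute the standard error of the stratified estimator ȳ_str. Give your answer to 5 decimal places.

0.36036

Var(ȳ_str) = Σₕ Wₕ²(1 − fₕ)sₕ²/nₕ with Wₕ = Nₕ/N, N = 28038.
Tier 4: Wₕ = 0.15703688; term = 0.15703688²·(1 − 0.19350443)·211.3/852 = 0.0049324785.
Tier 2: Wₕ = 0.13684999; term = 0.13684999²·(1 − 0.06776127)·457/260 = 0.03068736.
Tier 1: Wₕ = 0.10738997; term = 0.10738997²·(1 − 0.13948854)·33.8/420 = 7.9864084 × 10^-4.
Tier 3: Wₕ = 0.59872316; term = 0.59872316²·(1 − 0.05730625)·266/962 = 0.093439243.
Sum = 0.12985772.
SE = √(0.12985772) = 0.36036.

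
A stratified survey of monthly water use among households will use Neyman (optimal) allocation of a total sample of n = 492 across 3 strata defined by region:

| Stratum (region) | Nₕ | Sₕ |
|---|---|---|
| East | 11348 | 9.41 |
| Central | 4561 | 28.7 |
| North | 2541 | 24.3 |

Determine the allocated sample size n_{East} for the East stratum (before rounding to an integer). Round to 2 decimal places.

175.46

Neyman allocation: nₕ = n·NₕSₕ / Σⱼ NⱼSⱼ.
Σ NⱼSⱼ = 11348·9.41 + 4561·28.7 + 2541·24.3 = 299431.68.
n_{East} = 492·11348·9.41 / 299431.68 = 175.46.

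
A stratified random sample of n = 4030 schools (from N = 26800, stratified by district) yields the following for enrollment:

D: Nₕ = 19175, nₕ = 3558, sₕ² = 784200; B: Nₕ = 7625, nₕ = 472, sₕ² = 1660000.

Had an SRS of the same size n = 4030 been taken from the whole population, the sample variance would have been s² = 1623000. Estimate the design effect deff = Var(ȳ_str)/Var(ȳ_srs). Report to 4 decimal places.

1.0491

Var(ȳ_str) = Σ Wₕ²(1−fₕ)sₕ²/nₕ with Wₕ = Nₕ/26800:
  D: (19175/26800)²·(1−3558/19175)·784200/3558 = 91.893393
  B: (7625/26800)²·(1−472/7625)·1660000/472 = 267.06967
  → Var(ȳ_str) = 358.96306.
Var(ȳ_srs) = (1 − 4030/26800)·1623000/4030 = 342.16983.
deff = 358.96306 / 342.16983 = 1.0491.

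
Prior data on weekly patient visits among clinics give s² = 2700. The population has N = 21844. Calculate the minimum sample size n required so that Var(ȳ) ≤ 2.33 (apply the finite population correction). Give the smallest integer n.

Without fpc, n₀ = s²/D = 2700/2.33 = 1158.7983.
With fpc, (1 − n/N)·s²/n ≤ D requires n ≥ n₀/(1 + n₀/N) = 1158.7983/(1 + 1158.7983/21844) = 1100.4222.
Rounding up, n = 1101.

1101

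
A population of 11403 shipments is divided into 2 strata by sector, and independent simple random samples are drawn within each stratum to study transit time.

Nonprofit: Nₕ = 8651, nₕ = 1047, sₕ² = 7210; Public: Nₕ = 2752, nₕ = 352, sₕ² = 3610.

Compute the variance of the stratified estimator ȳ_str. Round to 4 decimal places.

4.0048

Var(ȳ_str) = Σₕ Wₕ²(1 − fₕ)sₕ²/nₕ with Wₕ = Nₕ/N, N = 11403.
Nonprofit: Wₕ = 0.75866000; term = 0.75866000²·(1 − 0.12102647)·7210/1047 = 3.4838444.
Public: Wₕ = 0.24134000; term = 0.24134000²·(1 − 0.12790698)·3610/352 = 0.52093791.
Sum = 4.0047823.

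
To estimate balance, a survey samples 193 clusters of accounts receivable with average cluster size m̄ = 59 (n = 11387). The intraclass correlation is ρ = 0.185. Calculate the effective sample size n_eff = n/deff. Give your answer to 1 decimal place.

970.8

deff = 1 + (59 − 1)·0.185 = 1 + 10.73 = 11.73.
n_eff = 11387 / 11.73 = 970.8.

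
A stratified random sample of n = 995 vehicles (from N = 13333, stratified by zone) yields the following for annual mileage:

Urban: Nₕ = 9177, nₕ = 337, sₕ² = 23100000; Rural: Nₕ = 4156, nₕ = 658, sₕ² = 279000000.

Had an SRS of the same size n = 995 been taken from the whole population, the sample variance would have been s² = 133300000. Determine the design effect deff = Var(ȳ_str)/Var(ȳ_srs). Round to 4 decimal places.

Var(ȳ_str) = Σ Wₕ²(1−fₕ)sₕ²/nₕ with Wₕ = Nₕ/13333:
  Urban: (9177/13333)²·(1−337/9177)·23100000/337 = 31280.906
  Rural: (4156/13333)²·(1−658/4156)·279000000/658 = 34675.114
  → Var(ȳ_str) = 65956.02.
Var(ȳ_srs) = (1 − 995/13333)·133300000/995 = 123972.1.
deff = 65956.02 / 123972.1 = 0.5320.

0.5320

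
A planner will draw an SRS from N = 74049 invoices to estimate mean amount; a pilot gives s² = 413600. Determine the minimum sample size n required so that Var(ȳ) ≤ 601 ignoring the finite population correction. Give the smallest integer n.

Without fpc, n₀ = s²/D = 413600/601 = 688.1864.
Rounding up, n = 689.

689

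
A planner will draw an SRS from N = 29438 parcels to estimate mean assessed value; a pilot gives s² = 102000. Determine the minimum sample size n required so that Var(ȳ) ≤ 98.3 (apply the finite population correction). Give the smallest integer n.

Without fpc, n₀ = s²/D = 102000/98.3 = 1037.6399.
With fpc, (1 − n/N)·s²/n ≤ D requires n ≥ n₀/(1 + n₀/N) = 1037.6399/(1 + 1037.6399/29438) = 1002.3102.
Rounding up, n = 1003.

1003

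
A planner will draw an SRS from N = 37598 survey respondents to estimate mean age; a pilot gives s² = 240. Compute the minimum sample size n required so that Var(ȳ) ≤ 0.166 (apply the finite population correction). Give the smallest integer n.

1393

Without fpc, n₀ = s²/D = 240/0.166 = 1445.7831.
With fpc, (1 − n/N)·s²/n ≤ D requires n ≥ n₀/(1 + n₀/N) = 1445.7831/(1 + 1445.7831/37598) = 1392.2461.
Rounding up, n = 1393.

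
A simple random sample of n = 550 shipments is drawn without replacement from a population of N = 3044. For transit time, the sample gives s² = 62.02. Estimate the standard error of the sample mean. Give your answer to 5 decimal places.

0.30396

Under SRS without replacement, Var(ȳ) = (1 − f)·s²/n with f = n/N = 550/3044 = 0.18068331.
Var(ȳ) = (1 − 0.18068331)·62.02/550 = 0.81931669·0.11276364 = 0.092389129.
SE(ȳ) = √(0.092389129) = 0.30396.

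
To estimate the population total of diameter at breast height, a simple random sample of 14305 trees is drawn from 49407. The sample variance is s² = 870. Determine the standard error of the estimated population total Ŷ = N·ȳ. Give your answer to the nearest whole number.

Var(Ŷ) = N²·Var(ȳ) = N²·(1 − n/N)·s²/n.
f = 14305/49407 = 0.28953387; Var(ȳ) = 0.71046613·870/14305 = 0.043209055.
Var(Ŷ) = 49407² · 0.043209055 = 1.0547553 × 10^8.
SE(Ŷ) = √(1.0547553 × 10^8) = 10270.

10270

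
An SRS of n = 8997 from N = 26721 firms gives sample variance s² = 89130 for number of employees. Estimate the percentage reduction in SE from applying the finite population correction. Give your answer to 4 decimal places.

f = n/N = 8997/26721 = 0.33670147.
SE_no-fpc = √(s²/n) = 3.1474808; SE_fpc = √((1−f)s²/n) = 2.5634073.
Ratio = √(1−f) = 0.81443141. Reduction = 100·(1 − 0.81443141) = 18.5569%.

18.5569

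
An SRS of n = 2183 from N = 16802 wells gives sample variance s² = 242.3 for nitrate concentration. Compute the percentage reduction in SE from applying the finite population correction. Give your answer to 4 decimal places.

f = n/N = 2183/16802 = 0.12992501.
SE_no-fpc = √(s²/n) = 0.33315769; SE_fpc = √((1−f)s²/n) = 0.3107622.
Ratio = √(1−f) = 0.93277810. Reduction = 100·(1 − 0.93277810) = 6.7222%.

6.7222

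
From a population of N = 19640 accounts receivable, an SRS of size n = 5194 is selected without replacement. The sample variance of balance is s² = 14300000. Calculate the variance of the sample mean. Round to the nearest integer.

Under SRS without replacement, Var(ȳ) = (1 − f)·s²/n with f = n/N = 5194/19640 = 0.26446029.
Var(ȳ) = (1 − 0.26446029)·14300000/5194 = 0.73553971·2753.1767 = 2025.0708.

2025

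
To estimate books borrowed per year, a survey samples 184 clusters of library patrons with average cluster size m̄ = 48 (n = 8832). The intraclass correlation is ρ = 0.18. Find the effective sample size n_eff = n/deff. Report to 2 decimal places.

933.62

deff = 1 + (48 − 1)·0.18 = 1 + 8.46 = 9.46.
n_eff = 8832 / 9.46 = 933.62.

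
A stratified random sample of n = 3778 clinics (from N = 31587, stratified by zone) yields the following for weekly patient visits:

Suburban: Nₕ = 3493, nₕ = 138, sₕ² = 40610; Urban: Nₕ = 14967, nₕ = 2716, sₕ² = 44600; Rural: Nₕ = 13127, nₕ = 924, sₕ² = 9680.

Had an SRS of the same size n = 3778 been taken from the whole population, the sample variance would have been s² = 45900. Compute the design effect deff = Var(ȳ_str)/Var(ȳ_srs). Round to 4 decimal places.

0.7625

Var(ȳ_str) = Σ Wₕ²(1−fₕ)sₕ²/nₕ with Wₕ = Nₕ/31587:
  Suburban: (3493/31587)²·(1−138/3493)·40610/138 = 3.4564339
  Urban: (14967/31587)²·(1−2716/14967)·44600/2716 = 3.017829
  Rural: (13127/31587)²·(1−924/13127)·9680/924 = 1.6819718
  → Var(ȳ_str) = 8.1562347.
Var(ȳ_srs) = (1 − 3778/31587)·45900/3778 = 10.696156.
deff = 8.1562347 / 10.696156 = 0.7625.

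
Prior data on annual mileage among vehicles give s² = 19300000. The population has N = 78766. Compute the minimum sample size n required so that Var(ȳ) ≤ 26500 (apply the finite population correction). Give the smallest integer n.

722

Without fpc, n₀ = s²/D = 19300000/26500 = 728.3019.
With fpc, (1 − n/N)·s²/n ≤ D requires n ≥ n₀/(1 + n₀/N) = 728.3019/(1 + 728.3019/78766) = 721.6294.
Rounding up, n = 722.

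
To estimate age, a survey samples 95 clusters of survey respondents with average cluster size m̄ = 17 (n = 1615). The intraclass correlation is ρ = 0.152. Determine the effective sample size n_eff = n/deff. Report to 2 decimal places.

470.57

deff = 1 + (17 − 1)·0.152 = 1 + 2.432 = 3.432.
n_eff = 1615 / 3.432 = 470.57.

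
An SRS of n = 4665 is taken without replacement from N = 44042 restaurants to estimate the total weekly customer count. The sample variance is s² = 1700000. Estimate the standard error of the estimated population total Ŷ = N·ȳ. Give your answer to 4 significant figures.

Var(Ŷ) = N²·Var(ȳ) = N²·(1 − n/N)·s²/n.
f = 4665/44042 = 0.10592162; Var(ȳ) = 0.89407838·1700000/4665 = 325.81634.
Var(Ŷ) = 44042² · 325.81634 = 6.3198523 × 10^11.
SE(Ŷ) = √(6.3198523 × 10^11) = 795000.

795000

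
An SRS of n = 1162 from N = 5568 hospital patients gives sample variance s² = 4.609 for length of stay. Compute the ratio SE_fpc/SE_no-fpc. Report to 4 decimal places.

0.8896

f = n/N = 1162/5568 = 0.20869253.
SE_no-fpc = √(s²/n) = 0.062979657; SE_fpc = √((1−f)s²/n) = 0.056023846.
Ratio = √(1−f) = 0.88955465.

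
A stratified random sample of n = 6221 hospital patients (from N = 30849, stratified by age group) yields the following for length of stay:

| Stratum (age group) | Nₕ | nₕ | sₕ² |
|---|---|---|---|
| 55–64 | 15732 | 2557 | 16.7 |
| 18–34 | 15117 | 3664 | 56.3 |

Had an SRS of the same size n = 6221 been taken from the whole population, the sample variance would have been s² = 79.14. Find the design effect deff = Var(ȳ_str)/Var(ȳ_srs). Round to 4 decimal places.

Var(ȳ_str) = Σ Wₕ²(1−fₕ)sₕ²/nₕ with Wₕ = Nₕ/30849:
  55–64: (15732/30849)²·(1−2557/15732)·16.7/2557 = 0.0014224536
  18–34: (15117/30849)²·(1−3664/15117)·56.3/3664 = 0.0027954751
  → Var(ȳ_str) = 0.0042179287.
Var(ȳ_srs) = (1 − 6221/30849)·79.14/6221 = 0.010156028.
deff = 0.0042179287 / 0.010156028 = 0.4153.

0.4153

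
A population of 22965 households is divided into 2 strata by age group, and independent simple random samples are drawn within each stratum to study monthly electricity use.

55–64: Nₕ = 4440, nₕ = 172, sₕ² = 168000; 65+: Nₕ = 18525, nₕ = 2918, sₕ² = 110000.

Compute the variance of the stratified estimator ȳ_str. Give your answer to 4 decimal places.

55.7616

Var(ȳ_str) = Σₕ Wₕ²(1 − fₕ)sₕ²/nₕ with Wₕ = Nₕ/N, N = 22965.
55–64: Wₕ = 0.19333769; term = 0.19333769²·(1 − 0.03873874)·168000/172 = 35.095814.
65+: Wₕ = 0.80666231; term = 0.80666231²·(1 − 0.15751687)·110000/2918 = 20.665796.
Sum = 55.76161.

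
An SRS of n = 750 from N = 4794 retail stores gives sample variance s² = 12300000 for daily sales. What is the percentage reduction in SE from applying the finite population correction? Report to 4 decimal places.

8.1548

f = n/N = 750/4794 = 0.15644556.
SE_no-fpc = √(s²/n) = 128.06248; SE_fpc = √((1−f)s²/n) = 117.61927.
Ratio = √(1−f) = 0.91845220. Reduction = 100·(1 − 0.91845220) = 8.1548%.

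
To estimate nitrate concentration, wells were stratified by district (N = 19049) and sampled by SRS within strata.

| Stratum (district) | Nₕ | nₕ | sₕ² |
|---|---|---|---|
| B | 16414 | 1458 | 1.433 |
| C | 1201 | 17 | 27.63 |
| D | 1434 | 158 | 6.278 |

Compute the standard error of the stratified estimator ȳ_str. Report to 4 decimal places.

0.0851

Var(ȳ_str) = Σₕ Wₕ²(1 − fₕ)sₕ²/nₕ with Wₕ = Nₕ/N, N = 19049.
B: Wₕ = 0.86167253; term = 0.86167253²·(1 − 0.08882661)·1.433/1458 = 6.6492734 × 10^-4.
C: Wₕ = 0.06304793; term = 0.06304793²·(1 − 0.01415487)·27.63/17 = 0.0063691622.
D: Wₕ = 0.07527954; term = 0.07527954²·(1 − 0.11018131)·6.278/158 = 2.00364 × 10^-4.
Sum = 0.0072344535.
SE = √(0.0072344535) = 0.0851.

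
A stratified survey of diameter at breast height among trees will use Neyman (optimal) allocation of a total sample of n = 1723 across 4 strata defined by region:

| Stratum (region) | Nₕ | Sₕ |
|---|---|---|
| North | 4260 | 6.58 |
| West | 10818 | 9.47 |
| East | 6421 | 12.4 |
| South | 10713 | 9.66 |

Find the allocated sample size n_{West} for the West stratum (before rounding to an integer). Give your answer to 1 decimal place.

Neyman allocation: nₕ = n·NₕSₕ / Σⱼ NⱼSⱼ.
Σ NⱼSⱼ = 4260·6.58 + 10818·9.47 + 6421·12.4 + 10713·9.66 = 313585.24.
n_{West} = 1723·10818·9.47 / 313585.24 = 562.9.

562.9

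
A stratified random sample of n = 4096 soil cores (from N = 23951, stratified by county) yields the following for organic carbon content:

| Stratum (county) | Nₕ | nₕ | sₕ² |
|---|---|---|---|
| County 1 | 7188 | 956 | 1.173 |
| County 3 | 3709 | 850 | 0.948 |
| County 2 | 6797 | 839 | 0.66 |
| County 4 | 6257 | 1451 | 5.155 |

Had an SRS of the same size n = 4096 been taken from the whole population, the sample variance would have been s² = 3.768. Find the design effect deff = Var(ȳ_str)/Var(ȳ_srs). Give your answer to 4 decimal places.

Var(ȳ_str) = Σ Wₕ²(1−fₕ)sₕ²/nₕ with Wₕ = Nₕ/23951:
  County 1: (7188/23951)²·(1−956/7188)·1.173/956 = 9.5813859 × 10^-5
  County 3: (3709/23951)²·(1−850/3709)·0.948/850 = 2.0616413 × 10^-5
  County 2: (6797/23951)²·(1−839/6797)·0.66/839 = 5.5533167 × 10^-5
  County 4: (6257/23951)²·(1−1451/6257)·5.155/1451 = 1.862361 × 10^-4
  → Var(ȳ_str) = 3.5819954 × 10^-4.
Var(ȳ_srs) = (1 − 4096/23951)·3.768/4096 = 7.6260068 × 10^-4.
deff = (3.5819954 × 10^-4) / (7.6260068 × 10^-4) = 0.4697.

0.4697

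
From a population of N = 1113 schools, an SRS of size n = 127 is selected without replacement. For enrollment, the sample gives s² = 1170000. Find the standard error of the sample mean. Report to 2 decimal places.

Under SRS without replacement, Var(ȳ) = (1 − f)·s²/n with f = n/N = 127/1113 = 0.11410602.
Var(ȳ) = (1 − 0.11410602)·1170000/127 = 0.88589398·9212.5984 = 8161.3855.
SE(ȳ) = √(8161.3855) = 90.34.

90.34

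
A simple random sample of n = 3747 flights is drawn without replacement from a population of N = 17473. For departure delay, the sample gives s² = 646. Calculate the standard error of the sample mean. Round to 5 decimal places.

0.36801

Under SRS without replacement, Var(ȳ) = (1 − f)·s²/n with f = n/N = 3747/17473 = 0.21444514.
Var(ȳ) = (1 − 0.21444514)·646/3747 = 0.78555486·0.17240459 = 0.13543326.
SE(ȳ) = √(0.13543326) = 0.36801.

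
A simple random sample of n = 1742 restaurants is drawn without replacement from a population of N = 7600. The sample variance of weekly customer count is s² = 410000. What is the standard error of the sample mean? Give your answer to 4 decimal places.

Under SRS without replacement, Var(ȳ) = (1 − f)·s²/n with f = n/N = 1742/7600 = 0.22921053.
Var(ȳ) = (1 − 0.22921053)·410000/1742 = 0.77078947·235.36165 = 181.41428.
SE(ȳ) = √(181.41428) = 13.4690.

13.4690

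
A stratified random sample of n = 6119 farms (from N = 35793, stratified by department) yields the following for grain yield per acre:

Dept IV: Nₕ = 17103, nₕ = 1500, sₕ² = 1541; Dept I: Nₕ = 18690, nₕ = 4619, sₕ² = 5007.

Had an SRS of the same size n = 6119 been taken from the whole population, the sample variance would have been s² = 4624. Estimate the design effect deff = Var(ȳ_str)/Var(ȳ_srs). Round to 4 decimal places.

0.6968

Var(ȳ_str) = Σ Wₕ²(1−fₕ)sₕ²/nₕ with Wₕ = Nₕ/35793:
  Dept IV: (17103/35793)²·(1−1500/17103)·1541/1500 = 0.21399104
  Dept I: (18690/35793)²·(1−4619/18690)·5007/4619 = 0.2225193
  → Var(ȳ_str) = 0.43651034.
Var(ȳ_srs) = (1 − 6119/35793)·4624/6119 = 0.62649176.
deff = 0.43651034 / 0.62649176 = 0.6968.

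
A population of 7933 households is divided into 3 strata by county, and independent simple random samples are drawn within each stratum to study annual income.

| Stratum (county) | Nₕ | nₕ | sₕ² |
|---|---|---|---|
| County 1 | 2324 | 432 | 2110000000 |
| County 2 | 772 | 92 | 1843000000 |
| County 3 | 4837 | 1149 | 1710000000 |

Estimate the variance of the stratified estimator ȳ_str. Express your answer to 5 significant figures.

Var(ȳ_str) = Σₕ Wₕ²(1 − fₕ)sₕ²/nₕ with Wₕ = Nₕ/N, N = 7933.
County 1: Wₕ = 0.29295349; term = 0.29295349²·(1 − 0.18588640)·2110000000/432 = 341256.6.
County 2: Wₕ = 0.09731501; term = 0.09731501²·(1 − 0.11917098)·1843000000/92 = 167104.76.
County 3: Wₕ = 0.60973150; term = 0.60973150²·(1 − 0.23754393)·1710000000/1149 = 421859.83.
Sum = 930221.19.

930220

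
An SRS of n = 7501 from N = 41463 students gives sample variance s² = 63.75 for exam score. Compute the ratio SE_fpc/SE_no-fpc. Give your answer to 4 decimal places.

0.9050

f = n/N = 7501/41463 = 0.18090828.
SE_no-fpc = √(s²/n) = 0.092189299; SE_fpc = √((1−f)s²/n) = 0.083434714.
Ratio = √(1−f) = 0.90503686.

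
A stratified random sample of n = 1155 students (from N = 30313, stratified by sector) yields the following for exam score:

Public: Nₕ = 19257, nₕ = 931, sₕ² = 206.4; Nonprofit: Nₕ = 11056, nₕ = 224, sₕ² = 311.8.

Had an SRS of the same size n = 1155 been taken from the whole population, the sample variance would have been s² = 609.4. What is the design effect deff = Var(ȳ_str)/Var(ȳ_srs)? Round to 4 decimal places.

0.5252

Var(ȳ_str) = Σ Wₕ²(1−fₕ)sₕ²/nₕ with Wₕ = Nₕ/30313:
  Public: (19257/30313)²·(1−931/19257)·206.4/931 = 0.08514487
  Nonprofit: (11056/30313)²·(1−224/11056)·311.8/224 = 0.18141656
  → Var(ȳ_str) = 0.26656143.
Var(ȳ_srs) = (1 − 1155/30313)·609.4/1155 = 0.50751546.
deff = 0.26656143 / 0.50751546 = 0.5252.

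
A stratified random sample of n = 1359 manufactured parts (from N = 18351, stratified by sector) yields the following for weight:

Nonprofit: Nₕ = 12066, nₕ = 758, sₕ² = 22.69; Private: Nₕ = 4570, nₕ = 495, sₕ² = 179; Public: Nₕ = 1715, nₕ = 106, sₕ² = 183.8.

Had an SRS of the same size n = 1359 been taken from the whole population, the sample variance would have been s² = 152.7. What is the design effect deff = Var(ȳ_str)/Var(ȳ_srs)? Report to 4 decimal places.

0.4453

Var(ȳ_str) = Σ Wₕ²(1−fₕ)sₕ²/nₕ with Wₕ = Nₕ/18351:
  Nonprofit: (12066/18351)²·(1−758/12066)·22.69/758 = 0.012128161
  Private: (4570/18351)²·(1−495/4570)·179/495 = 0.019997337
  Public: (1715/18351)²·(1−106/1715)·183.8/106 = 0.014208242
  → Var(ȳ_str) = 0.04633374.
Var(ȳ_srs) = (1 − 1359/18351)·152.7/1359 = 0.10404096.
deff = 0.04633374 / 0.10404096 = 0.4453.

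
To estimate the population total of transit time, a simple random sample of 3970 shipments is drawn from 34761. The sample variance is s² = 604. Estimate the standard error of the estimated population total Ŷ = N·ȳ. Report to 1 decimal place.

12760.9

Var(Ŷ) = N²·Var(ȳ) = N²·(1 − n/N)·s²/n.
f = 3970/34761 = 0.11420845; Var(ȳ) = 0.88579155·604/3970 = 0.13476526.
Var(Ŷ) = 34761² · 0.13476526 = 1.6284052 × 10^8.
SE(Ŷ) = √(1.6284052 × 10^8) = 12760.9.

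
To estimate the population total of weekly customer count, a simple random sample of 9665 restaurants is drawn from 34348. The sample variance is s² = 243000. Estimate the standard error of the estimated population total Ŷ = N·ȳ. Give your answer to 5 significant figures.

146000

Var(Ŷ) = N²·Var(ȳ) = N²·(1 − n/N)·s²/n.
f = 9665/34348 = 0.28138465; Var(ȳ) = 0.71861535·243000/9665 = 18.067618.
Var(Ŷ) = 34348² · 18.067618 = 2.1315907 × 10^10.
SE(Ŷ) = √(2.1315907 × 10^10) = 146000.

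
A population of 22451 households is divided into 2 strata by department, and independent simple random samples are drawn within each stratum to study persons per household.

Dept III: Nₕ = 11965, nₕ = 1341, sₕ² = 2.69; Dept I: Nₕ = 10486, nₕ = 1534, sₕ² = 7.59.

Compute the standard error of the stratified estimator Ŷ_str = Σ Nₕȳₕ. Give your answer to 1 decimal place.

Var(Ŷ_str) = Σₕ Nₕ²(1 − fₕ)sₕ²/nₕ.
Dept III: 11965²·(1 − 1341/11965)·2.69/1341 = 254990.66.
Dept I: 10486²·(1 − 1534/10486)·7.59/1534 = 464457.89.
Sum = 719448.55.
SE = √(719448.55) = 848.2.

848.2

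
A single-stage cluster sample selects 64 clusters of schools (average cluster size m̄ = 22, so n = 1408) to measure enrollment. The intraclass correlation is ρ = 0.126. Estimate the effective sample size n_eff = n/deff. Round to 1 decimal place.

deff = 1 + (22 − 1)·0.126 = 1 + 2.646 = 3.646.
n_eff = 1408 / 3.646 = 386.2.

386.2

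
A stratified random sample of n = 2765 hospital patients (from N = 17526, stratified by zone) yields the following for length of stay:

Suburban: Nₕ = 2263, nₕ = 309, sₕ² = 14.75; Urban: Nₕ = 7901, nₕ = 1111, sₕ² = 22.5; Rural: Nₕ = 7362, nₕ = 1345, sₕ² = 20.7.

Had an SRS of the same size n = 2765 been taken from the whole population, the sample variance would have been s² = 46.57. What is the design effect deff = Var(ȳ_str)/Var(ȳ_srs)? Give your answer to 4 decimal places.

0.4543

Var(ȳ_str) = Σ Wₕ²(1−fₕ)sₕ²/nₕ with Wₕ = Nₕ/17526:
  Suburban: (2263/17526)²·(1−309/2263)·14.75/309 = 6.8719033 × 10^-4
  Urban: (7901/17526)²·(1−1111/7901)·22.5/1111 = 0.0035371598
  Rural: (7362/17526)²·(1−1345/7362)·20.7/1345 = 0.002219516
  → Var(ȳ_str) = 0.0064438661.
Var(ȳ_srs) = (1 − 2765/17526)·46.57/2765 = 0.014185481.
deff = 0.0064438661 / 0.014185481 = 0.4543.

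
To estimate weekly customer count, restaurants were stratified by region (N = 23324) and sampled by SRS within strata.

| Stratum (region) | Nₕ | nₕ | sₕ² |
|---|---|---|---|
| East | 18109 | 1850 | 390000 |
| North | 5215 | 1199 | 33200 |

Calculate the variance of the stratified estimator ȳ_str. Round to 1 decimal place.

115.2

Var(ȳ_str) = Σₕ Wₕ²(1 − fₕ)sₕ²/nₕ with Wₕ = Nₕ/N, N = 23324.
East: Wₕ = 0.77641056; term = 0.77641056²·(1 − 0.10215915)·390000/1850 = 114.09723.
North: Wₕ = 0.22358944; term = 0.22358944²·(1 − 0.22991371)·33200/1199 = 1.066009.
Sum = 115.16324.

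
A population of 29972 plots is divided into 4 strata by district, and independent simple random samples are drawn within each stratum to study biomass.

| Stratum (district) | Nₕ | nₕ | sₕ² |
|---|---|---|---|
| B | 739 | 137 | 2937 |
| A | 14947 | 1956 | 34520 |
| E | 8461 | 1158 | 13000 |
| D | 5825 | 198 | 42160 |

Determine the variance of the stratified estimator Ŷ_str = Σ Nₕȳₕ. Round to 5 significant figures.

1.1109 × 10^10

Var(Ŷ_str) = Σₕ Nₕ²(1 − fₕ)sₕ²/nₕ.
B: 739²·(1 − 137/739)·2937/137 = 9.5372751 × 10^6.
A: 14947²·(1 − 1956/14947)·34520/1956 = 3.4268773 × 10^9.
E: 8461²·(1 − 1158/8461)·13000/1158 = 6.9367779 × 10^8.
D: 5825²·(1 − 198/5825)·42160/198 = 6.979242 × 10^9.
Sum = 1.1109334 × 10^10.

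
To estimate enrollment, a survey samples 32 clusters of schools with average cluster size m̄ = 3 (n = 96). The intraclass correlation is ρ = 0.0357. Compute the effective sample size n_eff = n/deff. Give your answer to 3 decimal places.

deff = 1 + (3 − 1)·0.0357 = 1 + 0.0714 = 1.0714.
n_eff = 96 / 1.0714 = 89.602.

89.602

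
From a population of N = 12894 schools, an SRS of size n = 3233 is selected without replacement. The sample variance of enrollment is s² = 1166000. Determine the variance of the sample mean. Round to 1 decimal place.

270.2

Under SRS without replacement, Var(ȳ) = (1 − f)·s²/n with f = n/N = 3233/12894 = 0.25073678.
Var(ȳ) = (1 − 0.25073678)·1166000/3233 = 0.74926322·360.65574 = 270.22608.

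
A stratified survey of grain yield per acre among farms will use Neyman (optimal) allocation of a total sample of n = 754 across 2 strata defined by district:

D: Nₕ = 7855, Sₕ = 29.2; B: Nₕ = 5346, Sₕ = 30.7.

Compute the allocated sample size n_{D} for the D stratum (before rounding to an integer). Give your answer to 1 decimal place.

Neyman allocation: nₕ = n·NₕSₕ / Σⱼ NⱼSⱼ.
Σ NⱼSⱼ = 7855·29.2 + 5346·30.7 = 393488.2.
n_{D} = 754·7855·29.2 / 393488.2 = 439.5.

439.5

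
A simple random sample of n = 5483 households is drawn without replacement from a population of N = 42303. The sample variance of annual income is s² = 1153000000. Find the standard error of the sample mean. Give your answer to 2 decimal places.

Under SRS without replacement, Var(ȳ) = (1 − f)·s²/n with f = n/N = 5483/42303 = 0.12961256.
Var(ȳ) = (1 − 0.12961256)·1153000000/5483 = 0.87038744·210286.34 = 183030.59.
SE(ȳ) = √(183030.59) = 427.82.

427.82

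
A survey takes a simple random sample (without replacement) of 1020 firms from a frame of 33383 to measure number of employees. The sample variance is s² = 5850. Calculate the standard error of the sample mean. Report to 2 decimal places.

2.36

Under SRS without replacement, Var(ȳ) = (1 − f)·s²/n with f = n/N = 1020/33383 = 0.03055447.
Var(ȳ) = (1 − 0.03055447)·5850/1020 = 0.96944553·5.7352941 = 5.5600552.
SE(ȳ) = √(5.5600552) = 2.36.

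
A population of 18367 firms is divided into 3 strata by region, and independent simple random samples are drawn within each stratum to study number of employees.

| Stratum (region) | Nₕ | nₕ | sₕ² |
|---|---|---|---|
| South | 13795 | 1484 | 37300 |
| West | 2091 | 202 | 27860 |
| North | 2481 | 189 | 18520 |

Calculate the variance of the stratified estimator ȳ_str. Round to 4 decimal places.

Var(ȳ_str) = Σₕ Wₕ²(1 − fₕ)sₕ²/nₕ with Wₕ = Nₕ/N, N = 18367.
South: Wₕ = 0.75107530; term = 0.75107530²·(1 − 0.10757521)·37300/1484 = 12.653583.
West: Wₕ = 0.11384548; term = 0.11384548²·(1 − 0.09660450)·27860/202 = 1.6148764.
North: Wₕ = 0.13507922; term = 0.13507922²·(1 − 0.07617896)·18520/189 = 1.6517492.
Sum = 15.920209.

15.9202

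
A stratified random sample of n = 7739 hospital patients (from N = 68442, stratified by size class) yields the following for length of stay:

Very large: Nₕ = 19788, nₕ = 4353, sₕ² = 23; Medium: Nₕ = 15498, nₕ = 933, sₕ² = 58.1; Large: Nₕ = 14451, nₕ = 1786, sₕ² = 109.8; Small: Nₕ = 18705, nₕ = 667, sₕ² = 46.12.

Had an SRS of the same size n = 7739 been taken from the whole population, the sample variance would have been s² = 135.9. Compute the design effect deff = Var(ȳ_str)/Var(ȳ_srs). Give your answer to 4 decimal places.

Var(ȳ_str) = Σ Wₕ²(1−fₕ)sₕ²/nₕ with Wₕ = Nₕ/68442:
  Very large: (19788/68442)²·(1−4353/19788)·23/4353 = 3.4451039 × 10^-4
  Medium: (15498/68442)²·(1−933/15498)·58.1/933 = 0.0030007876
  Large: (14451/68442)²·(1−1786/14451)·109.8/1786 = 0.0024020309
  Small: (18705/68442)²·(1−667/18705)·46.12/667 = 0.0049803994
  → Var(ȳ_str) = 0.010727728.
Var(ȳ_srs) = (1 − 7739/68442)·135.9/7739 = 0.015574785.
deff = 0.010727728 / 0.015574785 = 0.6888.

0.6888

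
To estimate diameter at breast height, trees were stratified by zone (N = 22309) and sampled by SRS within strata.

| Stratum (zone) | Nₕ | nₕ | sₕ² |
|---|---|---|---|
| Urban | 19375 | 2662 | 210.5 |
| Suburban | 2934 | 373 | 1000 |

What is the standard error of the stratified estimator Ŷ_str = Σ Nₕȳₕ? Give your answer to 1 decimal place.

6763.9

Var(Ŷ_str) = Σₕ Nₕ²(1 − fₕ)sₕ²/nₕ.
Urban: 19375²·(1 − 2662/19375)·210.5/2662 = 2.5605908 × 10^7.
Suburban: 2934²·(1 − 373/2934)·1000/373 = 2.0144702 × 10^7.
Sum = 4.575061 × 10^7.
SE = √(4.575061 × 10^7) = 6763.9.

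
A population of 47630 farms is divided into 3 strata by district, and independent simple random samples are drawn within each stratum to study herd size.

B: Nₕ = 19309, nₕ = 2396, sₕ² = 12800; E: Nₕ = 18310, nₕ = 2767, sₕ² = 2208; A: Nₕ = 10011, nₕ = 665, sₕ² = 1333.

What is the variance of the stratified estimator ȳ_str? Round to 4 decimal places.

Var(ȳ_str) = Σₕ Wₕ²(1 − fₕ)sₕ²/nₕ with Wₕ = Nₕ/N, N = 47630.
B: Wₕ = 0.40539576; term = 0.40539576²·(1 − 0.12408721)·12800/2396 = 0.76902848.
E: Wₕ = 0.38442158; term = 0.38442158²·(1 − 0.15111961)·2208/2767 = 0.10010412.
A: Wₕ = 0.21018266; term = 0.21018266²·(1 − 0.06642693)·1333/665 = 0.082670503.
Sum = 0.9518031.

0.9518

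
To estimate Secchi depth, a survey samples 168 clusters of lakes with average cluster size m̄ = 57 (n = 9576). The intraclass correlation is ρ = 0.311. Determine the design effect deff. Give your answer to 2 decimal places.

deff = 1 + (57 − 1)·0.311 = 1 + 17.416 = 18.416.

18.42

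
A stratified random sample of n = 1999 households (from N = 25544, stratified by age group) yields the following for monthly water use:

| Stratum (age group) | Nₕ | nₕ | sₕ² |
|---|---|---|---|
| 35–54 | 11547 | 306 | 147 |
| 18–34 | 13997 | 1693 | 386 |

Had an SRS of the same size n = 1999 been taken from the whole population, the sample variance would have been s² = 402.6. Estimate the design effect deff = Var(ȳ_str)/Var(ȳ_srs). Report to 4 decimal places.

0.8389

Var(ȳ_str) = Σ Wₕ²(1−fₕ)sₕ²/nₕ with Wₕ = Nₕ/25544:
  35–54: (11547/25544)²·(1−306/11547)·147/306 = 0.095563536
  18–34: (13997/25544)²·(1−1693/13997)·386/1693 = 0.060177456
  → Var(ȳ_str) = 0.15574099.
Var(ȳ_srs) = (1 − 1999/25544)·402.6/1999 = 0.18563966.
deff = 0.15574099 / 0.18563966 = 0.8389.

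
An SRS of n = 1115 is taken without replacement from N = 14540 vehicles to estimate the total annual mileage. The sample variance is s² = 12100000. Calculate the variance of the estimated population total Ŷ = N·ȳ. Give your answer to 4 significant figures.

2.118 × 10^12

Var(Ŷ) = N²·Var(ȳ) = N²·(1 − n/N)·s²/n.
f = 1115/14540 = 0.07668501; Var(ȳ) = 0.92331499·12100000/1115 = 10019.831.
Var(Ŷ) = 14540² · 10019.831 = 2.1183085 × 10^12.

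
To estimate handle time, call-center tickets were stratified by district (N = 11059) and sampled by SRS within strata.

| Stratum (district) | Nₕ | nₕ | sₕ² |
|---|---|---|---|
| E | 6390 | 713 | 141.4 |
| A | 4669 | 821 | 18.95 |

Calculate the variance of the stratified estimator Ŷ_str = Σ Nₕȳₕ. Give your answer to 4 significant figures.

Var(Ŷ_str) = Σₕ Nₕ²(1 − fₕ)sₕ²/nₕ.
E: 6390²·(1 − 713/6390)·141.4/713 = 7.1941524 × 10^6.
A: 4669²·(1 − 821/4669)·18.95/821 = 414691.37.
Sum = 7.6088438 × 10^6.

7.609 × 10^6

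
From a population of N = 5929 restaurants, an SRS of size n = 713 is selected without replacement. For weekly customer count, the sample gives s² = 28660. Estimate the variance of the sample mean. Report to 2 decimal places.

Under SRS without replacement, Var(ȳ) = (1 − f)·s²/n with f = n/N = 713/5929 = 0.12025637.
Var(ȳ) = (1 − 0.12025637)·28660/713 = 0.87974363·40.196353 = 35.362486.

35.36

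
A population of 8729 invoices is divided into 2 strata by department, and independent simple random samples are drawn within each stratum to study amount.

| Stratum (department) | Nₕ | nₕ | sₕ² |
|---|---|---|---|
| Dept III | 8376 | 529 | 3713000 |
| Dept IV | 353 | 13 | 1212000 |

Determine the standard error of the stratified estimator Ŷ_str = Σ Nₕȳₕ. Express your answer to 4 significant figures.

687400

Var(Ŷ_str) = Σₕ Nₕ²(1 − fₕ)sₕ²/nₕ.
Dept III: 8376²·(1 − 529/8376)·3713000/529 = 4.6132777 × 10^11.
Dept IV: 353²·(1 − 13/353)·1212000/13 = 1.1189557 × 10^10.
Sum = 4.7251733 × 10^11.
SE = √(4.7251733 × 10^11) = 687400.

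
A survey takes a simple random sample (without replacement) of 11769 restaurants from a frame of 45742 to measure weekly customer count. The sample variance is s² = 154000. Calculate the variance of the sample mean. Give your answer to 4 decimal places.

9.7185

Under SRS without replacement, Var(ȳ) = (1 − f)·s²/n with f = n/N = 11769/45742 = 0.25729089.
Var(ȳ) = (1 − 0.25729089)·154000/11769 = 0.74270911·13.085224 = 9.718515.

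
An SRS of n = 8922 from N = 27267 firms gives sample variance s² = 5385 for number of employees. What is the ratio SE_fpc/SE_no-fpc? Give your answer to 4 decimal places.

f = n/N = 8922/27267 = 0.32720871.
SE_no-fpc = √(s²/n) = 0.77689396; SE_fpc = √((1−f)s²/n) = 0.63723838.
Ratio = √(1−f) = 0.82023855.

0.8202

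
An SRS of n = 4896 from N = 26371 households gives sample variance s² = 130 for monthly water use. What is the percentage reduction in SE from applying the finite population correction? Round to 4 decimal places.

9.7591

f = n/N = 4896/26371 = 0.18565849.
SE_no-fpc = √(s²/n) = 0.16294873; SE_fpc = √((1−f)s²/n) = 0.14704635.
Ratio = √(1−f) = 0.90240873. Reduction = 100·(1 − 0.90240873) = 9.7591%.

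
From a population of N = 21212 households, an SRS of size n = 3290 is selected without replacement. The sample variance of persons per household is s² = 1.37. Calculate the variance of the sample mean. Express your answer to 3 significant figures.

Under SRS without replacement, Var(ȳ) = (1 − f)·s²/n with f = n/N = 3290/21212 = 0.15510089.
Var(ȳ) = (1 − 0.15510089)·1.37/3290 = 0.84489911·4.1641337 × 10^-4 = 3.5182729 × 10^-4.

3.52 × 10^-4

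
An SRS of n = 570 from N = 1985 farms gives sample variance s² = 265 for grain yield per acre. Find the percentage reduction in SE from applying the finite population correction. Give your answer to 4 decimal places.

15.5698

f = n/N = 570/1985 = 0.28715365.
SE_no-fpc = √(s²/n) = 0.68184476; SE_fpc = √((1−f)s²/n) = 0.57568309.
Ratio = √(1−f) = 0.84430228. Reduction = 100·(1 − 0.84430228) = 15.5698%.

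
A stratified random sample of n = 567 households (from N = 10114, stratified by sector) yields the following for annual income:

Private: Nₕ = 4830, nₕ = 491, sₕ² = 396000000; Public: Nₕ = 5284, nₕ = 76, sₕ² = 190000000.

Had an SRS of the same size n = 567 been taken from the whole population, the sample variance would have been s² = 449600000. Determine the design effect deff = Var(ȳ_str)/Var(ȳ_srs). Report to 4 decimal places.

1.1193

Var(ȳ_str) = Σ Wₕ²(1−fₕ)sₕ²/nₕ with Wₕ = Nₕ/10114:
  Private: (4830/10114)²·(1−491/4830)·396000000/491 = 165235.96
  Public: (5284/10114)²·(1−76/5284)·190000000/76 = 672555.14
  → Var(ȳ_str) = 837791.1.
Var(ȳ_srs) = (1 − 567/10114)·449600000/567 = 748492.09.
deff = 837791.1 / 748492.09 = 1.1193.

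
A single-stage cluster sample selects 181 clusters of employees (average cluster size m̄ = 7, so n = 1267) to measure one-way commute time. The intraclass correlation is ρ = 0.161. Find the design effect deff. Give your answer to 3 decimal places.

1.966

deff = 1 + (7 − 1)·0.161 = 1 + 0.966 = 1.966.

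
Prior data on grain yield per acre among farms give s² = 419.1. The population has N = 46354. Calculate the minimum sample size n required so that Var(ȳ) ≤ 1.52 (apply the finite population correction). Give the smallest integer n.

Without fpc, n₀ = s²/D = 419.1/1.52 = 275.7237.
With fpc, (1 − n/N)·s²/n ≤ D requires n ≥ n₀/(1 + n₀/N) = 275.7237/(1 + 275.7237/46354) = 274.0933.
Rounding up, n = 275.

275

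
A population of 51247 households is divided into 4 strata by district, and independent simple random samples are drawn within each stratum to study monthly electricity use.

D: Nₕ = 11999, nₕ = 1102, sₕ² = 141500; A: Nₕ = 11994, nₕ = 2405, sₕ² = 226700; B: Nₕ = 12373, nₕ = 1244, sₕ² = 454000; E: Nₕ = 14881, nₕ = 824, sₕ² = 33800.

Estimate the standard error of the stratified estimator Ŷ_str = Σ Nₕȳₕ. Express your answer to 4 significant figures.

Var(Ŷ_str) = Σₕ Nₕ²(1 − fₕ)sₕ²/nₕ.
D: 11999²·(1 − 1102/11999)·141500/1102 = 1.6789078 × 10^10.
A: 11994²·(1 − 2405/11994)·226700/2405 = 1.0841111 × 10^10.
B: 12373²·(1 − 1244/12373)·454000/1244 = 5.0253536 × 10^10.
E: 14881²·(1 − 824/14881)·33800/824 = 8.5805327 × 10^9.
Sum = 8.6464258 × 10^10.
SE = √(8.6464258 × 10^10) = 294000.

294000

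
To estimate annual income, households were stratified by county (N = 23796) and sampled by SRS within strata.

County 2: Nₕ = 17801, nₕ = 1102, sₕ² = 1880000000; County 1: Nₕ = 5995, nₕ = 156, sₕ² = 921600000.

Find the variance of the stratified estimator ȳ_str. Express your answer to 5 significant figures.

1.2608 × 10^6

Var(ȳ_str) = Σₕ Wₕ²(1 − fₕ)sₕ²/nₕ with Wₕ = Nₕ/N, N = 23796.
County 2: Wₕ = 0.74806690; term = 0.74806690²·(1 − 0.06190663)·1880000000/1102 = 895577.55.
County 1: Wₕ = 0.25193310; term = 0.25193310²·(1 − 0.02602168)·921600000/156 = 365205.75.
Sum = 1.2607833 × 10^6.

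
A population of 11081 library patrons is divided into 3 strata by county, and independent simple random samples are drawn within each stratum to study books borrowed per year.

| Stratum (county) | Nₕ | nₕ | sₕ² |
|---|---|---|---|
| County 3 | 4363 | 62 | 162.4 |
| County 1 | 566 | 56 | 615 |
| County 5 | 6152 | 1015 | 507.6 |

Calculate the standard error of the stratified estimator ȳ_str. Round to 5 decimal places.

Var(ȳ_str) = Σₕ Wₕ²(1 − fₕ)sₕ²/nₕ with Wₕ = Nₕ/N, N = 11081.
County 3: Wₕ = 0.39373703; term = 0.39373703²·(1 − 0.01421041)·162.4/62 = 0.40030506.
County 1: Wₕ = 0.05107842; term = 0.05107842²·(1 − 0.09893993)·615/56 = 0.025817595.
County 5: Wₕ = 0.55518455; term = 0.55518455²·(1 − 0.16498700)·507.6/1015 = 0.12871334.
Sum = 0.554836.
SE = √(0.554836) = 0.74487.

0.74487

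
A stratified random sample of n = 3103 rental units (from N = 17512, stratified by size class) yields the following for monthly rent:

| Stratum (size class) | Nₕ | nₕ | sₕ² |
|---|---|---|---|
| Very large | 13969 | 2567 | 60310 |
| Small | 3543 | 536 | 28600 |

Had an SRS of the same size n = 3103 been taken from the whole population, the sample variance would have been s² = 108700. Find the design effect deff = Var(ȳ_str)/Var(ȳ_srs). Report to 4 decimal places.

Var(ȳ_str) = Σ Wₕ²(1−fₕ)sₕ²/nₕ with Wₕ = Nₕ/17512:
  Very large: (13969/17512)²·(1−2567/13969)·60310/2567 = 12.202205
  Small: (3543/17512)²·(1−536/3543)·28600/536 = 1.8536781
  → Var(ȳ_str) = 14.055883.
Var(ȳ_srs) = (1 − 3103/17512)·108700/3103 = 28.823443.
deff = 14.055883 / 28.823443 = 0.4877.

0.4877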